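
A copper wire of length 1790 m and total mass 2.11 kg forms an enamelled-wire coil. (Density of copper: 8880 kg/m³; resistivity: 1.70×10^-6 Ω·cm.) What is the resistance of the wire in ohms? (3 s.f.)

229 Ω

ρ = 1.70×10^-6 Ω·cm = 1.70×10^-8 Ω·m
A = m/(density·L) = 2.11/(8880×1790) = 1.3274e-07 m²
R = ρL/A = (1.70×10^-8)(1790)/(1.3274e-07) = 229 Ω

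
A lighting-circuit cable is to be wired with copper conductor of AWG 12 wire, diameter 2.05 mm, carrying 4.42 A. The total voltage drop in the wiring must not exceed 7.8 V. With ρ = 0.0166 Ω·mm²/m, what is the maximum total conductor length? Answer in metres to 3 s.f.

351 m

ρ = 0.0166 Ω·mm²/m = 1.66×10^-8 Ω·m
A = π(2.05/2 mm)² = π(1.0250e-03 m)² = 3.301e-06 m²
L_max = V_max·A/(1·ρI) = (7.8)(3.301e-06)/(1.66×10^-8×4.42) = 351 m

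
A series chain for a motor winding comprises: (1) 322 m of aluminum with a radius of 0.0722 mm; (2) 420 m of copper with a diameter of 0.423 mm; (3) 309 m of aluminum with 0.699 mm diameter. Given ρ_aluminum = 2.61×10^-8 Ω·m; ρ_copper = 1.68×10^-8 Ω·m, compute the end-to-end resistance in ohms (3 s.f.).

Seg 1: A = πr² = π(7.2200e-05 m)² = 1.638e-08 m²
R_1 = (2.61×10^-8)(322)/(1.638e-08) = 513.2 Ω
Seg 2: A = π(d/2)² = π(2.1150e-04 m)² = 1.405e-07 m²
R_2 = (1.68×10^-8)(420)/(1.405e-07) = 50.21 Ω
Seg 3: A = π(d/2)² = π(3.4950e-04 m)² = 3.837e-07 m²
R_3 = (2.61×10^-8)(309)/(3.837e-07) = 21.02 Ω
R_total = R_1 + R_2 + R_3 = 584 Ω

584 Ω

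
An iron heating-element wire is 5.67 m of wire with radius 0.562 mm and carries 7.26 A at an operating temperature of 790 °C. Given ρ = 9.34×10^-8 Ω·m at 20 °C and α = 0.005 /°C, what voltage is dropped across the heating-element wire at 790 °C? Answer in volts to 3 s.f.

18.8 V

A = πr² = π(5.6200e-04 m)² = 9.923e-07 m²
R₍20₎ = ρL/A = (9.34×10^-8)(5.67)/(9.923e-07) = 0.5337 Ω
R₍790₎ = R₍20₎(1 + αΔT) = 0.5337 × (1 + 0.005×770) = 2.589 Ω
V = IR = 7.26 × 2.589 = 18.8 V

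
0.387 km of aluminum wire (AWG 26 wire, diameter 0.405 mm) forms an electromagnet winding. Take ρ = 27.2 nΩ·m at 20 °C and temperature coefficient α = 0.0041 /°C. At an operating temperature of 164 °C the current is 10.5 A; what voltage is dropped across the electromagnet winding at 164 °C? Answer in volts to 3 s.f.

1360 V

ρ = 27.2 nΩ·m = 2.72×10^-8 Ω·m
A = π(0.405/2 mm)² = π(2.0250e-04 m)² = 1.288e-07 m²
R₍20₎ = ρL/A = (2.72×10^-8)(387)/(1.288e-07) = 81.71 Ω
R₍164₎ = R₍20₎(1 + αΔT) = 81.71 × (1 + 0.0041×144) = 130 Ω
V = IR = 10.5 × 130 = 1360 V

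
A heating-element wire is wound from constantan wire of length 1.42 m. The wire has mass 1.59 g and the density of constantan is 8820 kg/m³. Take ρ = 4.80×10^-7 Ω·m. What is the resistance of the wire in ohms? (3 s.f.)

5.37 Ω

A = m/(density·L) = 0.00159/(8820×1.42) = 1.2695e-07 m²
R = ρL/A = (4.80×10^-7)(1.42)/(1.2695e-07) = 5.37 Ω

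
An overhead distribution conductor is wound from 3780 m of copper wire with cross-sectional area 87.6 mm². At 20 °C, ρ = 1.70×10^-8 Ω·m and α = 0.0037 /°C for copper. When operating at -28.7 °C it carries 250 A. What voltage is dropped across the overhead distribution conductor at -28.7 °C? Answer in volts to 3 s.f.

150 V

A = 87.6 mm² = 8.760e-05 m²
R₍20₎ = ρL/A = (1.70×10^-8)(3780)/(8.760e-05) = 0.7336 Ω
R₍-28.7₎ = R₍20₎(1 + αΔT) = 0.7336 × (1 + 0.0037×-48.7) = 0.6014 Ω
V = IR = 250 × 0.6014 = 150 V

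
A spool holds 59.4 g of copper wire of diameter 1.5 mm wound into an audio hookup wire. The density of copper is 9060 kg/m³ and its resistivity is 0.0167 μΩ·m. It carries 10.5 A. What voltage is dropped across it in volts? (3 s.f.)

ρ = 0.0167 μΩ·m = 1.67×10^-8 Ω·m
A = π(d/2)² = π(7.5000e-04 m)² = 1.7671e-06 m²
L = m/(density·A) = 0.0594/(9060×1.7671e-06) = 3.71 m
R = ρL/A = (1.67×10^-8)(3.71)/(1.7671e-06) = 0.03506 Ω
V = IR = 10.5 × 0.03506 = 0.368 V

0.368 V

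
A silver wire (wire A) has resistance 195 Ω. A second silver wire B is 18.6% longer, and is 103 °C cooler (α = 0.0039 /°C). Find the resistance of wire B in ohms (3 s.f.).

138 Ω

R ∝ ρL/d² with ρ ∝ (1+αΔT), so R_B/R_A = (1 + 18.6/100) × (1 − 0.0039×103)
= 1.186 × 0.5983 = 0.7096
R_B = 0.7096 × 195 = 138 Ω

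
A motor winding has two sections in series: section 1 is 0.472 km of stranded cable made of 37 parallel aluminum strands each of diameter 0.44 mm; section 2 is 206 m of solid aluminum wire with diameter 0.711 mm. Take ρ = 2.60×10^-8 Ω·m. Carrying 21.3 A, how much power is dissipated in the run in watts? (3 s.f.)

7110 W

Section 1: A_strand = π(2.2000e-04)² = 1.521e-07 m²; R₁ = ρL/(N·A_s) = (2.60×10^-8)(472)/(37×1.521e-07) = 2.181 Ω
Section 2: A = π(d/2)² = π(3.5550e-04 m)² = 3.970e-07 m²
R₂ = (2.60×10^-8)(206)/(3.970e-07) = 13.49 Ω
R = R₁ + R₂ = 15.67 Ω
P = I²R = (21.3)² × 15.67 = 7110 W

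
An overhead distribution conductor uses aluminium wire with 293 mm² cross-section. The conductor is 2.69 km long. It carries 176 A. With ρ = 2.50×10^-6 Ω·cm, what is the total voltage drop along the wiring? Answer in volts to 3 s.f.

ρ = 2.50×10^-6 Ω·cm = 2.50×10^-8 Ω·m
A = 293 mm² = 2.930e-04 m²
R = ρL/A = (2.50×10^-8)(2690)/(2.930e-04) = 0.2295 Ω
V = IR = 176 × 0.2295 = 40.4 V

40.4 V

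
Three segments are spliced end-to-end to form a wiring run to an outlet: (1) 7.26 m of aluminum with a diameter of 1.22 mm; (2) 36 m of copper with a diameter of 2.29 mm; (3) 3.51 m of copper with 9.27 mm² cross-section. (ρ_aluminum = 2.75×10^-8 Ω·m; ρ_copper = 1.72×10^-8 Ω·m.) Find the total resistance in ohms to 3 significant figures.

Seg 1: A = π(d/2)² = π(6.1000e-04 m)² = 1.169e-06 m²
R_1 = (2.75×10^-8)(7.26)/(1.169e-06) = 0.1708 Ω
Seg 2: A = π(d/2)² = π(1.1450e-03 m)² = 4.119e-06 m²
R_2 = (1.72×10^-8)(36)/(4.119e-06) = 0.1503 Ω
Seg 3: A = 9.27 mm² = 9.270e-06 m²
R_3 = (1.72×10^-8)(3.51)/(9.270e-06) = 0.006513 Ω
R_total = R_1 + R_2 + R_3 = 0.328 Ω

0.328 Ω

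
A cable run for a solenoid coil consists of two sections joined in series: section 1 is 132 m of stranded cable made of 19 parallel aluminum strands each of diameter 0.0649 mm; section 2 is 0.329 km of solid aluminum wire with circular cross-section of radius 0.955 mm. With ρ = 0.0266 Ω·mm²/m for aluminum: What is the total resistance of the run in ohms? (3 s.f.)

58.9 Ω

ρ = 0.0266 Ω·mm²/m = 2.66×10^-8 Ω·m
Section 1: A_strand = π(3.2450e-05)² = 3.308e-09 m²; R₁ = ρL/(N·A_s) = (2.66×10^-8)(132)/(19×3.308e-09) = 55.86 Ω
Section 2: A = πr² = π(9.5500e-04 m)² = 2.865e-06 m²
R₂ = (2.66×10^-8)(329)/(2.865e-06) = 3.054 Ω
R = R₁ + R₂ = 58.9 Ω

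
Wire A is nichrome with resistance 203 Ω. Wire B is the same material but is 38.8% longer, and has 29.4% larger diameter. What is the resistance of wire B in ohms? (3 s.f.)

R ∝ L/d², so R_B/R_A = (1 + 38.8/100) × (1 + 29.4/100)⁻²
= 1.388 × 0.5972 = 0.8289
R_B = 0.8289 × 203 = 168 Ω

168 Ω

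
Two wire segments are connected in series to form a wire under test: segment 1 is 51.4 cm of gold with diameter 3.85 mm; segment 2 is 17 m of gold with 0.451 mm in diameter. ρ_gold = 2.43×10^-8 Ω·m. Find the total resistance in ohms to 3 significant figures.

Segment 1: A = π(d/2)² = π(1.9250e-03 m)² = 1.164e-05 m²
R₁ = ρL/A = (2.43×10^-8)(0.514)/(1.164e-05) = 0.001073 Ω
Segment 2: A = π(d/2)² = π(2.2550e-04 m)² = 1.598e-07 m²
R₂ = (2.43×10^-8)(17)/(1.598e-07) = 2.586 Ω
R = R₁ + R₂ = 2.59 Ω

2.59 Ω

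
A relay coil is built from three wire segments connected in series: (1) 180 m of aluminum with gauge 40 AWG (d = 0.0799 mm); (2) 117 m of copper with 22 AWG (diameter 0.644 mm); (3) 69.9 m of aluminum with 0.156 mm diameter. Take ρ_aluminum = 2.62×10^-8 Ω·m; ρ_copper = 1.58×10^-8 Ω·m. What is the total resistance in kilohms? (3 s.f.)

Seg 1: A = π(0.0799/2 mm)² = π(3.9950e-05 m)² = 5.014e-09 m²
R_1 = (2.62×10^-8)(180)/(5.014e-09) = 940.6 Ω
Seg 2: A = π(0.644/2 mm)² = π(3.2200e-04 m)² = 3.257e-07 m²
R_2 = (1.58×10^-8)(117)/(3.257e-07) = 5.675 Ω
Seg 3: A = π(d/2)² = π(7.8000e-05 m)² = 1.911e-08 m²
R_3 = (2.62×10^-8)(69.9)/(1.911e-08) = 95.82 Ω
R_total = R_1 + R_2 + R_3 = 1.04 kΩ

1.04 kΩ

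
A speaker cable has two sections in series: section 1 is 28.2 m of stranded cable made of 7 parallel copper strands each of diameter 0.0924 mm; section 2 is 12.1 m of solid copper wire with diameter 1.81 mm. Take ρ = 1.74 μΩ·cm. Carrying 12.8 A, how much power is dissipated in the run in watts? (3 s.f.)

ρ = 1.74 μΩ·cm = 1.74×10^-8 Ω·m
Section 1: A_strand = π(4.6200e-05)² = 6.706e-09 m²; R₁ = ρL/(N·A_s) = (1.74×10^-8)(28.2)/(7×6.706e-09) = 10.45 Ω
Section 2: A = π(d/2)² = π(9.0500e-04 m)² = 2.573e-06 m²
R₂ = (1.74×10^-8)(12.1)/(2.573e-06) = 0.08183 Ω
R = R₁ + R₂ = 10.54 Ω
P = I²R = (12.8)² × 10.54 = 1730 W

1730 W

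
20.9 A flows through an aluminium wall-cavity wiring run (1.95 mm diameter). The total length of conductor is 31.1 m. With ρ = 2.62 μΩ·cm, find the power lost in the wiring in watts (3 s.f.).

ρ = 2.62 μΩ·cm = 2.62×10^-8 Ω·m
A = π(d/2)² = π(9.7500e-04 m)² = 2.986e-06 m²
R = ρL/A = (2.62×10^-8)(31.1)/(2.986e-06) = 0.2728 Ω
P = I²R = (20.9)² × 0.2728 = 119 W

119 W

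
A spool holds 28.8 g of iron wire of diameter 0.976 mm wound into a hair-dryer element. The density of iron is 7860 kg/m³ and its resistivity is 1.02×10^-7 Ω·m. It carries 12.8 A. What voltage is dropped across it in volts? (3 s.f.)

A = π(d/2)² = π(4.8800e-04 m)² = 7.4815e-07 m²
L = m/(density·A) = 0.0288/(7860×7.4815e-07) = 4.898 m
R = ρL/A = (1.02×10^-7)(4.898)/(7.4815e-07) = 0.6677 Ω
V = IR = 12.8 × 0.6677 = 8.55 V

8.55 V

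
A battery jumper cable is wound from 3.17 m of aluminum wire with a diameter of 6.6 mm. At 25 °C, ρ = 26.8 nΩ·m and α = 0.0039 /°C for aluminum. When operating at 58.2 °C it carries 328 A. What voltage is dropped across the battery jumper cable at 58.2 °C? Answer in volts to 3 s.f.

0.920 V

ρ = 26.8 nΩ·m = 2.68×10^-8 Ω·m
A = π(d/2)² = π(3.3000e-03 m)² = 3.421e-05 m²
R₍25₎ = ρL/A = (2.68×10^-8)(3.17)/(3.421e-05) = 0.002483 Ω
R₍58.2₎ = R₍25₎(1 + αΔT) = 0.002483 × (1 + 0.0039×33.2) = 0.002805 Ω
V = IR = 328 × 0.002805 = 0.920 V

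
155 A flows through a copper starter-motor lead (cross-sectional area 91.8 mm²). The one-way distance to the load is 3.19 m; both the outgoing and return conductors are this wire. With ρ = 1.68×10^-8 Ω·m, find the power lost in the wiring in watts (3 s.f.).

A = 91.8 mm² = 9.180e-05 m²
Total conductor length (both ways) L = 2 × 3.19 = 6.38 m
R = ρL/A = (1.68×10^-8)(6.38)/(9.180e-05) = 0.001168 Ω
P = I²R = (155)² × 0.001168 = 28.1 W

28.1 W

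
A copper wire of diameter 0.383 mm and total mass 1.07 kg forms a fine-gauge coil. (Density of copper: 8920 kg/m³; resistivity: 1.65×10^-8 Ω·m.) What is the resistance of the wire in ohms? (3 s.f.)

149 Ω

A = π(d/2)² = π(1.9150e-04 m)² = 1.1521e-07 m²
L = m/(density·A) = 1.07/(8920×1.1521e-07) = 1041 m
R = ρL/A = (1.65×10^-8)(1041)/(1.1521e-07) = 149 Ω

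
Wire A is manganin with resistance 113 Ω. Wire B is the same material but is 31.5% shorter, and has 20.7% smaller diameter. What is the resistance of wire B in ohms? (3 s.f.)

123 Ω

R ∝ L/d², so R_B/R_A = (1 − 31.5/100) × (1 − 20.7/100)⁻²
= 0.685 × 1.59 = 1.089
R_B = 1.089 × 113 = 123 Ω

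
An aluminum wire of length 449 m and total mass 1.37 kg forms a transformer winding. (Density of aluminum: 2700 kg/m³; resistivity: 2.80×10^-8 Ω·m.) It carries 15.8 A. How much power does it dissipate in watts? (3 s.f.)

2780 W

A = m/(density·L) = 1.37/(2700×449) = 1.1301e-06 m²
R = ρL/A = (2.80×10^-8)(449)/(1.1301e-06) = 11.12 Ω
P = I²R = (15.8)² × 11.12 = 2780 W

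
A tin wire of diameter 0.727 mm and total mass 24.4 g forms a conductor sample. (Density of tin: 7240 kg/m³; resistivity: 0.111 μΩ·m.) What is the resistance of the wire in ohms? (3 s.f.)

ρ = 0.111 μΩ·m = 1.11×10^-7 Ω·m
A = π(d/2)² = π(3.6350e-04 m)² = 4.1511e-07 m²
L = m/(density·A) = 0.0244/(7240×4.1511e-07) = 8.119 m
R = ρL/A = (1.11×10^-7)(8.119)/(4.1511e-07) = 2.17 Ω

2.17 Ω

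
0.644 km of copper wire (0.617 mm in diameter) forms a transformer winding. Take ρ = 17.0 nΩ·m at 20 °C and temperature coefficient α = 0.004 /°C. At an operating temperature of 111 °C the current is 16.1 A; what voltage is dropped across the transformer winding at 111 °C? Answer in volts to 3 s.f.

ρ = 17.0 nΩ·m = 1.70×10^-8 Ω·m
A = π(d/2)² = π(3.0850e-04 m)² = 2.990e-07 m²
R₍20₎ = ρL/A = (1.70×10^-8)(644)/(2.990e-07) = 36.62 Ω
R₍111₎ = R₍20₎(1 + αΔT) = 36.62 × (1 + 0.004×91) = 49.94 Ω
V = IR = 16.1 × 49.94 = 804 V

804 V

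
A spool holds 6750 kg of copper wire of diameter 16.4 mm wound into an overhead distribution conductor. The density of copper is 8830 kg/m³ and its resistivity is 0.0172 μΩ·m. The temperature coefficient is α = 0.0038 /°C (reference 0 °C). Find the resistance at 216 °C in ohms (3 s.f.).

ρ = 0.0172 μΩ·m = 1.72×10^-8 Ω·m
A = π(d/2)² = π(8.2000e-03 m)² = 2.1124e-04 m²
L = m/(density·A) = 6750/(8830×2.1124e-04) = 3619 m
R = ρL/A = (1.72×10^-8)(3619)/(2.1124e-04) = 0.2947 Ω
R(216 °C) = 0.2947 × (1 + 0.0038×216) = 0.537 Ω

0.537 Ω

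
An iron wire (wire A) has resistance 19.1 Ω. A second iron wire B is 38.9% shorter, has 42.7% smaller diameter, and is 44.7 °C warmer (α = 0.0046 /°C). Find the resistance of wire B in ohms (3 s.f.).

R ∝ ρL/d² with ρ ∝ (1+αΔT), so R_B/R_A = (1 − 38.9/100) × (1 − 42.7/100)⁻² × (1 + 0.0046×44.7)
= 0.611 × 3.046 × 1.206 = 2.244
R_B = 2.244 × 19.1 = 42.9 Ω

42.9 Ω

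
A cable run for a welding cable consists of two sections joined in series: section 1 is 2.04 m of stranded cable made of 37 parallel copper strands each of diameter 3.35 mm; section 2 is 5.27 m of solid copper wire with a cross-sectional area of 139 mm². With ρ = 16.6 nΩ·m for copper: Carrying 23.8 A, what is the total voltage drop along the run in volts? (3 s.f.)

0.0175 V

ρ = 16.6 nΩ·m = 1.66×10^-8 Ω·m
Section 1: A_strand = π(1.6750e-03)² = 8.814e-06 m²; R₁ = ρL/(N·A_s) = (1.66×10^-8)(2.04)/(37×8.814e-06) = 1.038×10^-4 Ω
Section 2: A = 139 mm² = 1.390e-04 m²
R₂ = (1.66×10^-8)(5.27)/(1.390e-04) = 6.294×10^-4 Ω
R = R₁ + R₂ = 7.332×10^-4 Ω
V = IR = 23.8 × 7.332×10^-4 = 0.0175 V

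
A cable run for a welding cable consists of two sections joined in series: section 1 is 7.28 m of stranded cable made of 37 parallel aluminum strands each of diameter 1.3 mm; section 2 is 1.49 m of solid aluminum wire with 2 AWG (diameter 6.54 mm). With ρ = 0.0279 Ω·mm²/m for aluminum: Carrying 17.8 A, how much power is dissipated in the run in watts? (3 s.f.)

1.70 W

ρ = 0.0279 Ω·mm²/m = 2.79×10^-8 Ω·m
Section 1: A_strand = π(6.5000e-04)² = 1.327e-06 m²; R₁ = ρL/(N·A_s) = (2.79×10^-8)(7.28)/(37×1.327e-06) = 0.004136 Ω
Section 2: A = π(6.54/2 mm)² = π(3.2700e-03 m)² = 3.359e-05 m²
R₂ = (2.79×10^-8)(1.49)/(3.359e-05) = 0.001237 Ω
R = R₁ + R₂ = 0.005373 Ω
P = I²R = (17.8)² × 0.005373 = 1.70 W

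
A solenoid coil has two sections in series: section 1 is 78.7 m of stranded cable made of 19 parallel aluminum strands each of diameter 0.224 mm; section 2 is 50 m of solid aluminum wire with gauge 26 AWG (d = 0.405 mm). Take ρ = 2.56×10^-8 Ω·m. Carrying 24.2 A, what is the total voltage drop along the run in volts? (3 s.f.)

306 V

Section 1: A_strand = π(1.1200e-04)² = 3.941e-08 m²; R₁ = ρL/(N·A_s) = (2.56×10^-8)(78.7)/(19×3.941e-08) = 2.691 Ω
Section 2: A = π(0.405/2 mm)² = π(2.0250e-04 m)² = 1.288e-07 m²
R₂ = (2.56×10^-8)(50)/(1.288e-07) = 9.936 Ω
R = R₁ + R₂ = 12.63 Ω
V = IR = 24.2 × 12.63 = 306 V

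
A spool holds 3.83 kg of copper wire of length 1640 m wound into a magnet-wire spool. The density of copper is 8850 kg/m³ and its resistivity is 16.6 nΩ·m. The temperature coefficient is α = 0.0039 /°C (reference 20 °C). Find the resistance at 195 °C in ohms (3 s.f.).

ρ = 16.6 nΩ·m = 1.66×10^-8 Ω·m
A = m/(density·L) = 3.83/(8850×1640) = 2.6388e-07 m²
R = ρL/A = (1.66×10^-8)(1640)/(2.6388e-07) = 103.2 Ω
R(195 °C) = 103.2 × (1 + 0.0039×175) = 174 Ω

174 Ω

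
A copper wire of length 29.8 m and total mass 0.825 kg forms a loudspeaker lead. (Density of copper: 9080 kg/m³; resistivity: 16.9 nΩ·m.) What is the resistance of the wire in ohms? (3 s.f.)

ρ = 16.9 nΩ·m = 1.69×10^-8 Ω·m
A = m/(density·L) = 0.825/(9080×29.8) = 3.0490e-06 m²
R = ρL/A = (1.69×10^-8)(29.8)/(3.0490e-06) = 0.165 Ω

0.165 Ω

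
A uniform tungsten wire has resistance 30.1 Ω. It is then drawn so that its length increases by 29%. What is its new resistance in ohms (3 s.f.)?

k = 1 + 29/100 = 1.29; volume constant ⇒ A' = A/k, so R' = k²R.
R' = 1.664 × 30.1 = 50.1 Ω

50.1 Ω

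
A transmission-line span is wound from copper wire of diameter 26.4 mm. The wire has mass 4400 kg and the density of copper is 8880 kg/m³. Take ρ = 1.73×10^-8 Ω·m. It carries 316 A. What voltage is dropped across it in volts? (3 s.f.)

A = π(d/2)² = π(1.3200e-02 m)² = 5.4739e-04 m²
L = m/(density·A) = 4400/(8880×5.4739e-04) = 905.2 m
R = ρL/A = (1.73×10^-8)(905.2)/(5.4739e-04) = 0.02861 Ω
V = IR = 316 × 0.02861 = 9.04 V

9.04 V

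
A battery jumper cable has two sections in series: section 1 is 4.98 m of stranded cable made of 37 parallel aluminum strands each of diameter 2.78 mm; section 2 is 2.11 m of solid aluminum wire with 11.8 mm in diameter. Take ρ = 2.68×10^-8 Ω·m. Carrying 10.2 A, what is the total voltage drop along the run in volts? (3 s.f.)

0.0113 V

Section 1: A_strand = π(1.3900e-03)² = 6.070e-06 m²; R₁ = ρL/(N·A_s) = (2.68×10^-8)(4.98)/(37×6.070e-06) = 5.943×10^-4 Ω
Section 2: A = π(d/2)² = π(5.9000e-03 m)² = 1.094e-04 m²
R₂ = (2.68×10^-8)(2.11)/(1.094e-04) = 5.171×10^-4 Ω
R = R₁ + R₂ = 0.001111 Ω
V = IR = 10.2 × 0.001111 = 0.0113 V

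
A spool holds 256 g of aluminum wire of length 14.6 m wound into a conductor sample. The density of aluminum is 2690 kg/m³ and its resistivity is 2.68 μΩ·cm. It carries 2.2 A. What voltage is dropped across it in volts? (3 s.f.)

0.132 V

ρ = 2.68 μΩ·cm = 2.68×10^-8 Ω·m
A = m/(density·L) = 0.256/(2690×14.6) = 6.5183e-06 m²
R = ρL/A = (2.68×10^-8)(14.6)/(6.5183e-06) = 0.06003 Ω
V = IR = 2.2 × 0.06003 = 0.132 V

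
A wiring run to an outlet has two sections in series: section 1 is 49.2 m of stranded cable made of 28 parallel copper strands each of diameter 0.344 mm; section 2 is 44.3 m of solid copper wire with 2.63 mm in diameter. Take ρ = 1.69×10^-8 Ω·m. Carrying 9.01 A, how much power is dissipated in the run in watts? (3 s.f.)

37.1 W

Section 1: A_strand = π(1.7200e-04)² = 9.294e-08 m²; R₁ = ρL/(N·A_s) = (1.69×10^-8)(49.2)/(28×9.294e-08) = 0.3195 Ω
Section 2: A = π(d/2)² = π(1.3150e-03 m)² = 5.433e-06 m²
R₂ = (1.69×10^-8)(44.3)/(5.433e-06) = 0.1378 Ω
R = R₁ + R₂ = 0.4573 Ω
P = I²R = (9.01)² × 0.4573 = 37.1 W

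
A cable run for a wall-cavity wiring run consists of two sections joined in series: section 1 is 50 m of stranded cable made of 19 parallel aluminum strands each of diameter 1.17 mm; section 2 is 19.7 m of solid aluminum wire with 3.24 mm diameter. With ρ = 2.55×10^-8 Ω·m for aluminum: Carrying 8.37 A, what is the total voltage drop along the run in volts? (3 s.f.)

Section 1: A_strand = π(5.8500e-04)² = 1.075e-06 m²; R₁ = ρL/(N·A_s) = (2.55×10^-8)(50)/(19×1.075e-06) = 0.06242 Ω
Section 2: A = π(d/2)² = π(1.6200e-03 m)² = 8.245e-06 m²
R₂ = (2.55×10^-8)(19.7)/(8.245e-06) = 0.06093 Ω
R = R₁ + R₂ = 0.1233 Ω
V = IR = 8.37 × 0.1233 = 1.03 V

1.03 V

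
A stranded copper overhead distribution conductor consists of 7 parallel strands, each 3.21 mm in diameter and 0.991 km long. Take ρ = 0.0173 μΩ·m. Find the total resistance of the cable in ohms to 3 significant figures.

ρ = 0.0173 μΩ·m = 1.73×10^-8 Ω·m
A_strand = π(1.6050e-03 m)² = 8.093e-06 m²
R_strand = ρL/A = (1.73×10^-8)(991)/(8.093e-06) = 2.118 Ω
R_total = R_strand/N = 2.118/7 = 0.303 Ω

0.303 Ω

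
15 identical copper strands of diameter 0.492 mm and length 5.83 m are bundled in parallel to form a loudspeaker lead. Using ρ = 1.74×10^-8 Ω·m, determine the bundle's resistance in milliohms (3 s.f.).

A_strand = π(2.4600e-04 m)² = 1.901e-07 m²
R_strand = ρL/A = (1.74×10^-8)(5.83)/(1.901e-07) = 0.5336 Ω
R_total = R_strand/N = 0.5336/15 = 35.6 mΩ

35.6 mΩ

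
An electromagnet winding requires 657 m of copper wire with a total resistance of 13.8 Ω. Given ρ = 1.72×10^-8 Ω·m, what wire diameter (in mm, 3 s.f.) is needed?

1.02 mm

A = ρL/R = (1.72×10^-8)(657)/(13.8) = 8.189e-07 m²
d = 2√(A/π) = 1.021e-03 m = 1.02 mm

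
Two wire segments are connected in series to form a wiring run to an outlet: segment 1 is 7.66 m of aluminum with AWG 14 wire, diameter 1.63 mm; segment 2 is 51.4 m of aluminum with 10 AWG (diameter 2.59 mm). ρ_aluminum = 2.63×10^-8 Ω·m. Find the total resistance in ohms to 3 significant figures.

Segment 1: A = π(1.63/2 mm)² = π(8.1500e-04 m)² = 2.087e-06 m²
R₁ = ρL/A = (2.63×10^-8)(7.66)/(2.087e-06) = 0.09654 Ω
Segment 2: A = π(2.59/2 mm)² = π(1.2950e-03 m)² = 5.269e-06 m²
R₂ = (2.63×10^-8)(51.4)/(5.269e-06) = 0.2566 Ω
R = R₁ + R₂ = 0.353 Ω

0.353 Ω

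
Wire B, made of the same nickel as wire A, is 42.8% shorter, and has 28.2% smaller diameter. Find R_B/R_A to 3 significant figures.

R ∝ L/d², so R_B/R_A = (1 − 42.8/100) × (1 − 28.2/100)⁻²
= 0.572 × 1.94 = 1.11

1.11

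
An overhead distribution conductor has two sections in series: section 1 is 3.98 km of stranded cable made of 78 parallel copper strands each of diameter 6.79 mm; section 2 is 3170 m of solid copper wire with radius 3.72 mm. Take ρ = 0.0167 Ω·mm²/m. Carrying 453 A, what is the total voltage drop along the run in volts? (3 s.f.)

ρ = 0.0167 Ω·mm²/m = 1.67×10^-8 Ω·m
Section 1: A_strand = π(3.3950e-03)² = 3.621e-05 m²; R₁ = ρL/(N·A_s) = (1.67×10^-8)(3980)/(78×3.621e-05) = 0.02353 Ω
Section 2: A = πr² = π(3.7200e-03 m)² = 4.347e-05 m²
R₂ = (1.67×10^-8)(3170)/(4.347e-05) = 1.218 Ω
R = R₁ + R₂ = 1.241 Ω
V = IR = 453 × 1.241 = 562 V

562 V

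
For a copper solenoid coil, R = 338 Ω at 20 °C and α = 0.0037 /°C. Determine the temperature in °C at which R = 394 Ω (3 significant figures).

64.8 °C

R = R₀(1 + α(T − T₀)) ⇒ T = T₀ + (R/R₀ − 1)/α
T = 20 + (394/338 − 1)/0.0037 = 20 + (0.1657)/0.0037 = 64.8 °C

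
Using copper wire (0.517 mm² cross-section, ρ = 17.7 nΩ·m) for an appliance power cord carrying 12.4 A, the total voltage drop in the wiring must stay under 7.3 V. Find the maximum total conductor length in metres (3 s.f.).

17.2 m

ρ = 17.7 nΩ·m = 1.77×10^-8 Ω·m
A = 0.517 mm² = 5.170e-07 m²
L_max = V_max·A/(1·ρI) = (7.3)(5.170e-07)/(1.77×10^-8×12.4) = 17.2 m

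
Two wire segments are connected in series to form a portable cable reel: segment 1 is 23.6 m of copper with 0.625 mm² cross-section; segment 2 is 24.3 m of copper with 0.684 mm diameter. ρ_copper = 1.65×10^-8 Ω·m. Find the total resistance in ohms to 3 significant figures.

Segment 1: A = 0.625 mm² = 6.250e-07 m²
R₁ = ρL/A = (1.65×10^-8)(23.6)/(6.250e-07) = 0.623 Ω
Segment 2: A = π(d/2)² = π(3.4200e-04 m)² = 3.675e-07 m²
R₂ = (1.65×10^-8)(24.3)/(3.675e-07) = 1.091 Ω
R = R₁ + R₂ = 1.71 Ω

1.71 Ω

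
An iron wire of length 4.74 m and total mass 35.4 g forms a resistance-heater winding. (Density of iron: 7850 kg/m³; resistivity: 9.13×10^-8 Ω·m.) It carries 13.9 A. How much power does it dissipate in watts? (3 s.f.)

87.9 W

A = m/(density·L) = 0.0354/(7850×4.74) = 9.5138e-07 m²
R = ρL/A = (9.13×10^-8)(4.74)/(9.5138e-07) = 0.4549 Ω
P = I²R = (13.9)² × 0.4549 = 87.9 W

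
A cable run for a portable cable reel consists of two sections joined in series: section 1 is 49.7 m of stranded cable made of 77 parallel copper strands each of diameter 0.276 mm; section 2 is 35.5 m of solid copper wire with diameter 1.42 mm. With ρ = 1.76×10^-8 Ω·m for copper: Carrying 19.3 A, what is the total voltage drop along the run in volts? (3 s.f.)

Section 1: A_strand = π(1.3800e-04)² = 5.983e-08 m²; R₁ = ρL/(N·A_s) = (1.76×10^-8)(49.7)/(77×5.983e-08) = 0.1899 Ω
Section 2: A = π(d/2)² = π(7.1000e-04 m)² = 1.584e-06 m²
R₂ = (1.76×10^-8)(35.5)/(1.584e-06) = 0.3945 Ω
R = R₁ + R₂ = 0.5844 Ω
V = IR = 19.3 × 0.5844 = 11.3 V

11.3 V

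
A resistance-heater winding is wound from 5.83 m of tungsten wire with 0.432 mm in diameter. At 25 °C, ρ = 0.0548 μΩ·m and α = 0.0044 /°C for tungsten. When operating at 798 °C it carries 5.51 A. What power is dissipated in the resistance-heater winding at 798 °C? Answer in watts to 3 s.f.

ρ = 0.0548 μΩ·m = 5.48×10^-8 Ω·m
A = π(d/2)² = π(2.1600e-04 m)² = 1.466e-07 m²
R₍25₎ = ρL/A = (5.48×10^-8)(5.83)/(1.466e-07) = 2.18 Ω
R₍798₎ = R₍25₎(1 + αΔT) = 2.18 × (1 + 0.0044×773) = 9.593 Ω
P = I²R = (5.51)² × 9.593 = 291 W

291 W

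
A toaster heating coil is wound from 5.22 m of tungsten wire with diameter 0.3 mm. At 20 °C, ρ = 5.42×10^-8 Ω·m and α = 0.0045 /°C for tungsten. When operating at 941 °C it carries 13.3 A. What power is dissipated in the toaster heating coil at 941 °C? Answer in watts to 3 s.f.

3640 W

A = π(d/2)² = π(1.5000e-04 m)² = 7.069e-08 m²
R₍20₎ = ρL/A = (5.42×10^-8)(5.22)/(7.069e-08) = 4.003 Ω
R₍941₎ = R₍20₎(1 + αΔT) = 4.003 × (1 + 0.0045×921) = 20.59 Ω
P = I²R = (13.3)² × 20.59 = 3640 W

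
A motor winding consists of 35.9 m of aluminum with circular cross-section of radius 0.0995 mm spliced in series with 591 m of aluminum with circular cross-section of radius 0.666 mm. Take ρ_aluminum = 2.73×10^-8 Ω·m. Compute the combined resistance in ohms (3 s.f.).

43.1 Ω

Segment 1: A = πr² = π(9.9500e-05 m)² = 3.110e-08 m²
R₁ = ρL/A = (2.73×10^-8)(35.9)/(3.110e-08) = 31.51 Ω
Segment 2: A = πr² = π(6.6600e-04 m)² = 1.393e-06 m²
R₂ = (2.73×10^-8)(591)/(1.393e-06) = 11.58 Ω
R = R₁ + R₂ = 43.1 Ω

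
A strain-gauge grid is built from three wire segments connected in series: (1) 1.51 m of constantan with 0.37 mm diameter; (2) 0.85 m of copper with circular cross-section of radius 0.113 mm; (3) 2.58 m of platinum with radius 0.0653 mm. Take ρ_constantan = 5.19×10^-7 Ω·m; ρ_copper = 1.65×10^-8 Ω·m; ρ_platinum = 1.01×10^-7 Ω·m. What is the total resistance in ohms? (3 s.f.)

27.1 Ω

Seg 1: A = π(d/2)² = π(1.8500e-04 m)² = 1.075e-07 m²
R_1 = (5.19×10^-7)(1.51)/(1.075e-07) = 7.289 Ω
Seg 2: A = πr² = π(1.1300e-04 m)² = 4.011e-08 m²
R_2 = (1.65×10^-8)(0.85)/(4.011e-08) = 0.3496 Ω
Seg 3: A = πr² = π(6.5300e-05 m)² = 1.340e-08 m²
R_3 = (1.01×10^-7)(2.58)/(1.340e-08) = 19.45 Ω
R_total = R_1 + R_2 + R_3 = 27.1 Ω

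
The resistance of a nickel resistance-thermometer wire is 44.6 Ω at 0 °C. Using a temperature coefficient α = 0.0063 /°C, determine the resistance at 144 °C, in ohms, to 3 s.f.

85.1 Ω

ΔT = 144 − 0 = 144 °C
R = R₀(1 + αΔT) = 44.6 × (1 + 0.0063×144) = 44.6 × 1.907 = 85.1 Ω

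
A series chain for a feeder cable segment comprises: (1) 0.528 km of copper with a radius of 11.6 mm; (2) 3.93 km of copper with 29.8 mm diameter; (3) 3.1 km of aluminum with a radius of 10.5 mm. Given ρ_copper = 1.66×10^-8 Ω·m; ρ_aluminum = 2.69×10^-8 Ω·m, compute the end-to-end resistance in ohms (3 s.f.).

Seg 1: A = πr² = π(1.1600e-02 m)² = 4.227e-04 m²
R_1 = (1.66×10^-8)(528)/(4.227e-04) = 0.02073 Ω
Seg 2: A = π(d/2)² = π(1.4900e-02 m)² = 6.975e-04 m²
R_2 = (1.66×10^-8)(3930)/(6.975e-04) = 0.09354 Ω
Seg 3: A = πr² = π(1.0500e-02 m)² = 3.464e-04 m²
R_3 = (2.69×10^-8)(3100)/(3.464e-04) = 0.2408 Ω
R_total = R_1 + R_2 + R_3 = 0.355 Ω

0.355 Ω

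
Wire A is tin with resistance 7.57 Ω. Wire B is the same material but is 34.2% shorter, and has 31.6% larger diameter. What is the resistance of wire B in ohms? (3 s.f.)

R ∝ L/d², so R_B/R_A = (1 − 34.2/100) × (1 + 31.6/100)⁻²
= 0.658 × 0.5774 = 0.3799
R_B = 0.3799 × 7.57 = 2.88 Ω

2.88 Ω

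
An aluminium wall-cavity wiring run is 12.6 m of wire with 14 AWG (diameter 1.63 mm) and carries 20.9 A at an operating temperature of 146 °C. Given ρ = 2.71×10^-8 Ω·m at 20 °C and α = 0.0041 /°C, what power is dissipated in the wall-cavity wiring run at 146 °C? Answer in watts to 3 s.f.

108 W

A = π(1.63/2 mm)² = π(8.1500e-04 m)² = 2.087e-06 m²
R₍20₎ = ρL/A = (2.71×10^-8)(12.6)/(2.087e-06) = 0.1636 Ω
R₍146₎ = R₍20₎(1 + αΔT) = 0.1636 × (1 + 0.0041×126) = 0.2482 Ω
P = I²R = (20.9)² × 0.2482 = 108 W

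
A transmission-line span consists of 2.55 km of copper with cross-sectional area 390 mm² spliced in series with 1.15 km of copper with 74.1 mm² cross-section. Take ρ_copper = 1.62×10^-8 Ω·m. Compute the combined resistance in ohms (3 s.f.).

0.357 Ω

Segment 1: A = 390 mm² = 3.900e-04 m²
R₁ = ρL/A = (1.62×10^-8)(2550)/(3.900e-04) = 0.1059 Ω
Segment 2: A = 74.1 mm² = 7.410e-05 m²
R₂ = (1.62×10^-8)(1150)/(7.410e-05) = 0.2514 Ω
R = R₁ + R₂ = 0.357 Ω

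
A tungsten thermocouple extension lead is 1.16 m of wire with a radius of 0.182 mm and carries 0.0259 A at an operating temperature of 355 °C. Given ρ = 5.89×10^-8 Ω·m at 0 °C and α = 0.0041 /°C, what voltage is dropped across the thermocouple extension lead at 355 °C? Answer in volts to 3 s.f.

A = πr² = π(1.8200e-04 m)² = 1.041e-07 m²
R₍0₎ = ρL/A = (5.89×10^-8)(1.16)/(1.041e-07) = 0.6566 Ω
R₍355₎ = R₍0₎(1 + αΔT) = 0.6566 × (1 + 0.0041×355) = 1.612 Ω
V = IR = 0.0259 × 1.612 = 0.0418 V

0.0418 V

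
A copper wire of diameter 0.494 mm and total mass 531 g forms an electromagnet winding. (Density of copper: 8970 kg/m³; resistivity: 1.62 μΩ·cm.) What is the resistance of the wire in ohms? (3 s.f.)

26.1 Ω

ρ = 1.62 μΩ·cm = 1.62×10^-8 Ω·m
A = π(d/2)² = π(2.4700e-04 m)² = 1.9167e-07 m²
L = m/(density·A) = 0.531/(8970×1.9167e-07) = 308.9 m
R = ρL/A = (1.62×10^-8)(308.9)/(1.9167e-07) = 26.1 Ω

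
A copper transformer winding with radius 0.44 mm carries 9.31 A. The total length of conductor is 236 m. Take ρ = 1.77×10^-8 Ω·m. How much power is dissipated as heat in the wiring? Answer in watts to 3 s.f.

A = πr² = π(4.4000e-04 m)² = 6.082e-07 m²
R = ρL/A = (1.77×10^-8)(236)/(6.082e-07) = 6.868 Ω
P = I²R = (9.31)² × 6.868 = 595 W

595 W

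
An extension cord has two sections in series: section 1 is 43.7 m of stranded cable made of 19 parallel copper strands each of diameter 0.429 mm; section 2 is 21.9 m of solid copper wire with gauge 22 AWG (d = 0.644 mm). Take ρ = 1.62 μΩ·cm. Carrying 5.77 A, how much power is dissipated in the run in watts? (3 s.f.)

ρ = 1.62 μΩ·cm = 1.62×10^-8 Ω·m
Section 1: A_strand = π(2.1450e-04)² = 1.445e-07 m²; R₁ = ρL/(N·A_s) = (1.62×10^-8)(43.7)/(19×1.445e-07) = 0.2578 Ω
Section 2: A = π(0.644/2 mm)² = π(3.2200e-04 m)² = 3.257e-07 m²
R₂ = (1.62×10^-8)(21.9)/(3.257e-07) = 1.089 Ω
R = R₁ + R₂ = 1.347 Ω
P = I²R = (5.77)² × 1.347 = 44.8 W

44.8 W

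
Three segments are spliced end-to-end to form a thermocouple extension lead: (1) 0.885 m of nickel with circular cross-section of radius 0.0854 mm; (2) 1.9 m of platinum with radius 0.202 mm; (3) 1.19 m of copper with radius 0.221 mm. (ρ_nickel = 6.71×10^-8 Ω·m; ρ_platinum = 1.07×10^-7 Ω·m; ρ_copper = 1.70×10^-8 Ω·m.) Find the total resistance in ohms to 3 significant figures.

4.31 Ω

Seg 1: A = πr² = π(8.5400e-05 m)² = 2.291e-08 m²
R_1 = (6.71×10^-8)(0.885)/(2.291e-08) = 2.592 Ω
Seg 2: A = πr² = π(2.0200e-04 m)² = 1.282e-07 m²
R_2 = (1.07×10^-7)(1.9)/(1.282e-07) = 1.586 Ω
Seg 3: A = πr² = π(2.2100e-04 m)² = 1.534e-07 m²
R_3 = (1.70×10^-8)(1.19)/(1.534e-07) = 0.1318 Ω
R_total = R_1 + R_2 + R_3 = 4.31 Ω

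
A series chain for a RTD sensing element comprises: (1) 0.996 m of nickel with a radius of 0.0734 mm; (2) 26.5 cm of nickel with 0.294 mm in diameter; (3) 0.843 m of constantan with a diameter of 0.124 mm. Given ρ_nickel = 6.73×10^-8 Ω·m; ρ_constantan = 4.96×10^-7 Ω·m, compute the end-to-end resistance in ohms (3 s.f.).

Seg 1: A = πr² = π(7.3400e-05 m)² = 1.693e-08 m²
R_1 = (6.73×10^-8)(0.996)/(1.693e-08) = 3.96 Ω
Seg 2: A = π(d/2)² = π(1.4700e-04 m)² = 6.789e-08 m²
R_2 = (6.73×10^-8)(0.265)/(6.789e-08) = 0.2627 Ω
Seg 3: A = π(d/2)² = π(6.2000e-05 m)² = 1.208e-08 m²
R_3 = (4.96×10^-7)(0.843)/(1.208e-08) = 34.62 Ω
R_total = R_1 + R_2 + R_3 = 38.8 Ω

38.8 Ω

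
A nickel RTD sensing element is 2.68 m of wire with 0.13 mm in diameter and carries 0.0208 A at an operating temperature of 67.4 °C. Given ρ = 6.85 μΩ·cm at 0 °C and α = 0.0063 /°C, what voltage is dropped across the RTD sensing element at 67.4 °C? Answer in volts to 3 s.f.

0.410 V

ρ = 6.85 μΩ·cm = 6.85×10^-8 Ω·m
A = π(d/2)² = π(6.5000e-05 m)² = 1.327e-08 m²
R₍0₎ = ρL/A = (6.85×10^-8)(2.68)/(1.327e-08) = 13.83 Ω
R₍67.4₎ = R₍0₎(1 + αΔT) = 13.83 × (1 + 0.0063×67.4) = 19.7 Ω
V = IR = 0.0208 × 19.7 = 0.410 V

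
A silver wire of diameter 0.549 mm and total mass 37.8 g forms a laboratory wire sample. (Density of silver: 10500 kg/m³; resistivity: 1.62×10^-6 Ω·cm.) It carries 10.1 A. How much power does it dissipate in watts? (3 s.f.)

ρ = 1.62×10^-6 Ω·cm = 1.62×10^-8 Ω·m
A = π(d/2)² = π(2.7450e-04 m)² = 2.3672e-07 m²
L = m/(density·A) = 0.0378/(10500×2.3672e-07) = 15.21 m
R = ρL/A = (1.62×10^-8)(15.21)/(2.3672e-07) = 1.041 Ω
P = I²R = (10.1)² × 1.041 = 106 W

106 W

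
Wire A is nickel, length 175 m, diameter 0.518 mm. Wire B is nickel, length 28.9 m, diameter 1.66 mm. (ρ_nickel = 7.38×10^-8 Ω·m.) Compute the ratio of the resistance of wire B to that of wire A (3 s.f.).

0.0161

R ∝ ρL/d², so R_B/R_A = (L_B/L_A) × (d_A/d_B)²
= (28.9/175) × (0.518/1.66)² = 0.0161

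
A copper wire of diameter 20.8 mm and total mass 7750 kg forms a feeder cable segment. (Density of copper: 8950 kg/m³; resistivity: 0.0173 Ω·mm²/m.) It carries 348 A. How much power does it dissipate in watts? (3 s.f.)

ρ = 0.0173 Ω·mm²/m = 1.73×10^-8 Ω·m
A = π(d/2)² = π(1.0400e-02 m)² = 3.3979e-04 m²
L = m/(density·A) = 7750/(8950×3.3979e-04) = 2548 m
R = ρL/A = (1.73×10^-8)(2548)/(3.3979e-04) = 0.1297 Ω
P = I²R = (348)² × 0.1297 = 15700 W

15700 W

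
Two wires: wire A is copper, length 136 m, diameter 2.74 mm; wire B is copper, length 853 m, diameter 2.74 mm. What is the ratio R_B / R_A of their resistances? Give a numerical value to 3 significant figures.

6.27

R ∝ ρL/d², so R_B/R_A = (L_B/L_A)
= (853/136) = 6.27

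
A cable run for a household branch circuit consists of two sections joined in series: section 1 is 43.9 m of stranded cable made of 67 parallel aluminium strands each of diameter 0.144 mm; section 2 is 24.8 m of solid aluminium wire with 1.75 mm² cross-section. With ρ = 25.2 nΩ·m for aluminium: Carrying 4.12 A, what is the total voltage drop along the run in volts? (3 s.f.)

5.65 V

ρ = 25.2 nΩ·m = 2.52×10^-8 Ω·m
Section 1: A_strand = π(7.2000e-05)² = 1.629e-08 m²; R₁ = ρL/(N·A_s) = (2.52×10^-8)(43.9)/(67×1.629e-08) = 1.014 Ω
Section 2: A = 1.75 mm² = 1.750e-06 m²
R₂ = (2.52×10^-8)(24.8)/(1.750e-06) = 0.3571 Ω
R = R₁ + R₂ = 1.371 Ω
V = IR = 4.12 × 1.371 = 5.65 V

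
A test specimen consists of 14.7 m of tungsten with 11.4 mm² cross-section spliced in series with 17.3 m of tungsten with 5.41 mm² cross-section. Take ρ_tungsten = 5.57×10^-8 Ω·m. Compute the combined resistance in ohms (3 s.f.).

0.250 Ω

Segment 1: A = 11.4 mm² = 1.140e-05 m²
R₁ = ρL/A = (5.57×10^-8)(14.7)/(1.140e-05) = 0.07182 Ω
Segment 2: A = 5.41 mm² = 5.410e-06 m²
R₂ = (5.57×10^-8)(17.3)/(5.410e-06) = 0.1781 Ω
R = R₁ + R₂ = 0.250 Ω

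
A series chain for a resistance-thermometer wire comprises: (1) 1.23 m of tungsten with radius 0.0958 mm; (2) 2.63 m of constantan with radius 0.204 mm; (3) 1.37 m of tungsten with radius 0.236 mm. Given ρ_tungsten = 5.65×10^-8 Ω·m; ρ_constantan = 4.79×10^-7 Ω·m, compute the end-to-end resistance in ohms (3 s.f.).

12.5 Ω

Seg 1: A = πr² = π(9.5800e-05 m)² = 2.883e-08 m²
R_1 = (5.65×10^-8)(1.23)/(2.883e-08) = 2.41 Ω
Seg 2: A = πr² = π(2.0400e-04 m)² = 1.307e-07 m²
R_2 = (4.79×10^-7)(2.63)/(1.307e-07) = 9.636 Ω
Seg 3: A = πr² = π(2.3600e-04 m)² = 1.750e-07 m²
R_3 = (5.65×10^-8)(1.37)/(1.750e-07) = 0.4424 Ω
R_total = R_1 + R_2 + R_3 = 12.5 Ω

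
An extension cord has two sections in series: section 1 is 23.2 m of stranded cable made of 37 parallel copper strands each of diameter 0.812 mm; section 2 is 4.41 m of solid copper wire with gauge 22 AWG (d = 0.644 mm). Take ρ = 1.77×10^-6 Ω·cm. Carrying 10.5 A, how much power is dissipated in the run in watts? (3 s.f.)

28.8 W

ρ = 1.77×10^-6 Ω·cm = 1.77×10^-8 Ω·m
Section 1: A_strand = π(4.0600e-04)² = 5.178e-07 m²; R₁ = ρL/(N·A_s) = (1.77×10^-8)(23.2)/(37×5.178e-07) = 0.02143 Ω
Section 2: A = π(0.644/2 mm)² = π(3.2200e-04 m)² = 3.257e-07 m²
R₂ = (1.77×10^-8)(4.41)/(3.257e-07) = 0.2396 Ω
R = R₁ + R₂ = 0.2611 Ω
P = I²R = (10.5)² × 0.2611 = 28.8 W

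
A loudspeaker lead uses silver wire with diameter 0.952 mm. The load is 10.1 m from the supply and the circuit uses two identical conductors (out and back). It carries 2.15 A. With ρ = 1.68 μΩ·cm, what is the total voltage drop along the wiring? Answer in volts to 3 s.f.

1.03 V

ρ = 1.68 μΩ·cm = 1.68×10^-8 Ω·m
A = π(d/2)² = π(4.7600e-04 m)² = 7.118e-07 m²
Total conductor length (both ways) L = 2 × 10.1 = 20.2 m
R = ρL/A = (1.68×10^-8)(20.2)/(7.118e-07) = 0.4768 Ω
V = IR = 2.15 × 0.4768 = 1.03 V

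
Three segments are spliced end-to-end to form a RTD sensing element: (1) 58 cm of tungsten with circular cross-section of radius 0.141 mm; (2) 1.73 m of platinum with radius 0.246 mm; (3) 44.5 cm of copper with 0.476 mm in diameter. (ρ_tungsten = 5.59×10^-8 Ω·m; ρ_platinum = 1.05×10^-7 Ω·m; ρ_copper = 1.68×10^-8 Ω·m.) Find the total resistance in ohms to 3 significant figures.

Seg 1: A = πr² = π(1.4100e-04 m)² = 6.246e-08 m²
R_1 = (5.59×10^-8)(0.58)/(6.246e-08) = 0.5191 Ω
Seg 2: A = πr² = π(2.4600e-04 m)² = 1.901e-07 m²
R_2 = (1.05×10^-7)(1.73)/(1.901e-07) = 0.9555 Ω
Seg 3: A = π(d/2)² = π(2.3800e-04 m)² = 1.780e-07 m²
R_3 = (1.68×10^-8)(0.445)/(1.780e-07) = 0.04201 Ω
R_total = R_1 + R_2 + R_3 = 1.52 Ω

1.52 Ω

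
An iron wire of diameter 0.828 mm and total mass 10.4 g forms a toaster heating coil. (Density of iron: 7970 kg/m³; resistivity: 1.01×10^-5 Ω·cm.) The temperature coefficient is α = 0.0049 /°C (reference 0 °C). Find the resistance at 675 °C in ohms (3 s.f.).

1.96 Ω

ρ = 1.01×10^-5 Ω·cm = 1.01×10^-7 Ω·m
A = π(d/2)² = π(4.1400e-04 m)² = 5.3846e-07 m²
L = m/(density·A) = 0.0104/(7970×5.3846e-07) = 2.423 m
R = ρL/A = (1.01×10^-7)(2.423)/(5.3846e-07) = 0.4546 Ω
R(675 °C) = 0.4546 × (1 + 0.0049×675) = 1.96 Ω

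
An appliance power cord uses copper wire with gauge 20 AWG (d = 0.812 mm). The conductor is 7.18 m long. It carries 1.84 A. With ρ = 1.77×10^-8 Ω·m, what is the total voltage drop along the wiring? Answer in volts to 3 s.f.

0.452 V

A = π(0.812/2 mm)² = π(4.0600e-04 m)² = 5.178e-07 m²
R = ρL/A = (1.77×10^-8)(7.18)/(5.178e-07) = 0.2454 Ω
V = IR = 1.84 × 0.2454 = 0.452 V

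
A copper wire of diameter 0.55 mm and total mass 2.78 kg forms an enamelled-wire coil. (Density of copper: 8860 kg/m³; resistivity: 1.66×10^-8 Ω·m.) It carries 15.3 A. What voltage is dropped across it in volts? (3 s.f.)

A = π(d/2)² = π(2.7500e-04 m)² = 2.3758e-07 m²
L = m/(density·A) = 2.78/(8860×2.3758e-07) = 1321 m
R = ρL/A = (1.66×10^-8)(1321)/(2.3758e-07) = 92.28 Ω
V = IR = 15.3 × 92.28 = 1410 V

1410 V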